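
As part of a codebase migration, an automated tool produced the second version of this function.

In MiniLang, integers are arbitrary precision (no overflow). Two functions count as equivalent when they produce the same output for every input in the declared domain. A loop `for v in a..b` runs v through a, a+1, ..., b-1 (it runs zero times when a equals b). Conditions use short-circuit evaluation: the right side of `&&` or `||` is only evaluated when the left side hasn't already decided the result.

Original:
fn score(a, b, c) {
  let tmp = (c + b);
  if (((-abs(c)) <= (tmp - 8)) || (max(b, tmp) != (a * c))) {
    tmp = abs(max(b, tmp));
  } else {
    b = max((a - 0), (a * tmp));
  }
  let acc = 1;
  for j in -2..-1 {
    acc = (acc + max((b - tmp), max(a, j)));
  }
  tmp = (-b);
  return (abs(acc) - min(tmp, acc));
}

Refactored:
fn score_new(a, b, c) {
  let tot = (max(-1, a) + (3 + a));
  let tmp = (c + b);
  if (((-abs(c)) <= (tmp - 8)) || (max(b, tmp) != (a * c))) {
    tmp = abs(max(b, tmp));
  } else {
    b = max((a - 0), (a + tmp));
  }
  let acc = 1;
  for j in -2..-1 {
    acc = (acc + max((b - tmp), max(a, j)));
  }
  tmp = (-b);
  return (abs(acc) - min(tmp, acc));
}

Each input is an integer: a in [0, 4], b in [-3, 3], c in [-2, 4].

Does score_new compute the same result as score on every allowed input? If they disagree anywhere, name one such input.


There is a counterexample at a=1, b=0, c=1: 3 on one side, 4 on the other.
score: tmp=1, then (((-abs(c)) <= (tmp - 8)) || (max(b, tmp) != (a * c))) is false, then b=1, then acc=1, then (j=-2), then acc=2, then tmp=-1, then returns 3
score_new: tot=5, then tmp=1, then (((-abs(c)) <= (tmp - 8)) || (max(b, tmp) != (a * c))) is false, then b=2, then acc=1, then (j=-2), then acc=2, then tmp=-2, then returns 4
verdict: not equivalent; witness: a=1, b=0, c=1


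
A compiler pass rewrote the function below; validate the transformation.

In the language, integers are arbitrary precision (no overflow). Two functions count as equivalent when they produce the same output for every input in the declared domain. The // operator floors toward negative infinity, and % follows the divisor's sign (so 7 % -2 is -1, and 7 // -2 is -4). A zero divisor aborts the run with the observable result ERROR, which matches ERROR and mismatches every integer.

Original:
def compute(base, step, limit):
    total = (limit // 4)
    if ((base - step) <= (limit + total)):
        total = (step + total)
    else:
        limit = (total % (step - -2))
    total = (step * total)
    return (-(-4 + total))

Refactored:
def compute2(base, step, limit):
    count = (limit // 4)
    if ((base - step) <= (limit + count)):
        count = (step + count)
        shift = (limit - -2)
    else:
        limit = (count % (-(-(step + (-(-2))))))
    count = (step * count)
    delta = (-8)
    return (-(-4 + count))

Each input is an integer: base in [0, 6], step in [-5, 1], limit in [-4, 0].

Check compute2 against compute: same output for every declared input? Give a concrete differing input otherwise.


Reading the diff, among the changes: local variable names differ, plus arithmetic usage differs, plus statement counts differ, plus constant usage differs.
As a probe, take base=5, step=0, limit=0: compute runs total := 0 | ((base - step) <= (limit + total)): false | limit := 0 | total := 0 | result 4; compute2 runs count := 0 | ((base - step) <= (limit + count)): false | limit := 0 | count := 0 | delta := -8 | result 4; both end at 4.
An exhaustive pass over the 245 declared inputs shows identical outputs.
verdict: equivalent


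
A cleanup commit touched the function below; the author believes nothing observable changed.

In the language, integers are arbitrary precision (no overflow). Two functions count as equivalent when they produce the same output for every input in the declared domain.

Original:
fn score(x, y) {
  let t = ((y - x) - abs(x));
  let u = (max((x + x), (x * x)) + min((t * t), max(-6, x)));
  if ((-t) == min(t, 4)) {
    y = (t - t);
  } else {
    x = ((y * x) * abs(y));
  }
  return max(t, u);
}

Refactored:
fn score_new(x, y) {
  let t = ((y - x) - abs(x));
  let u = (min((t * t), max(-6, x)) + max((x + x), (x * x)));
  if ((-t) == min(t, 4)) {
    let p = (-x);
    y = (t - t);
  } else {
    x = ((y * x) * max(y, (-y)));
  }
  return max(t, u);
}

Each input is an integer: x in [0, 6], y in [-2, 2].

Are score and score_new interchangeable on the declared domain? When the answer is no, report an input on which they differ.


Changes here: local variable names differ, plus min/max/abs usage differs, plus statement counts differ; the full 35-point sweep finds no disagreement.
verdict: equivalent


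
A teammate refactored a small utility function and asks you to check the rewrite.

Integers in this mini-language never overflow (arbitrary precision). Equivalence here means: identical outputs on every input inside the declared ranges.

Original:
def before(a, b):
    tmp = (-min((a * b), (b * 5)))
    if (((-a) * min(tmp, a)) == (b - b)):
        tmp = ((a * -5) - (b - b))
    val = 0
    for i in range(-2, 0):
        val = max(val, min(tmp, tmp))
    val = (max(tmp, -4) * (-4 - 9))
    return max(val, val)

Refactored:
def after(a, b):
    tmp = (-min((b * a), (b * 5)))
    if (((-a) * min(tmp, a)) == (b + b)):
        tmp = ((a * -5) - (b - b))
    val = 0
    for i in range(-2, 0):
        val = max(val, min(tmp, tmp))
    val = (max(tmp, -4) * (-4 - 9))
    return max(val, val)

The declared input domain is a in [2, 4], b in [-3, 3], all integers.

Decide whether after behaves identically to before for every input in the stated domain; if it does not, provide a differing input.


Try a=2, b=-2.
before: tmp := 10 | (((-a) * min(tmp, a)) == (b - b)): false | val := 0 | iter i=-2: | val := 10 | iter i=-1: | val := 10 | val := -130 | result -130
after: tmp := 10 | (((-a) * min(tmp, a)) == (b + b)): true | tmp := -10 | val := 0 | iter i=-2: | val := 0 | iter i=-1: | val := 0 | val := 52 | result 52
-130 != 52, so the rewrite changes behavior.
verdict: not equivalent; witness: a=2, b=-2


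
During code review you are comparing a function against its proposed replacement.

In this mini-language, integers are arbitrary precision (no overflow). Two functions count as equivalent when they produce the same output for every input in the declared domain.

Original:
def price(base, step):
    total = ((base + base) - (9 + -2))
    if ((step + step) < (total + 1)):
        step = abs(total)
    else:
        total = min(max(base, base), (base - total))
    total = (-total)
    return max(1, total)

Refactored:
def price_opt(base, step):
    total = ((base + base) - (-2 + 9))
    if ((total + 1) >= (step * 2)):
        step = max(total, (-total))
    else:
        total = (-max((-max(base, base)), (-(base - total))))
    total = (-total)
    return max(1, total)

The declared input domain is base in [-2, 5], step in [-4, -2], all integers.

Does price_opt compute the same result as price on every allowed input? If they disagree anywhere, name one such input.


At base=-1, step=-4: price gives 1, price_opt gives 9.
verdict: not equivalent; witness: base=-1, step=-4


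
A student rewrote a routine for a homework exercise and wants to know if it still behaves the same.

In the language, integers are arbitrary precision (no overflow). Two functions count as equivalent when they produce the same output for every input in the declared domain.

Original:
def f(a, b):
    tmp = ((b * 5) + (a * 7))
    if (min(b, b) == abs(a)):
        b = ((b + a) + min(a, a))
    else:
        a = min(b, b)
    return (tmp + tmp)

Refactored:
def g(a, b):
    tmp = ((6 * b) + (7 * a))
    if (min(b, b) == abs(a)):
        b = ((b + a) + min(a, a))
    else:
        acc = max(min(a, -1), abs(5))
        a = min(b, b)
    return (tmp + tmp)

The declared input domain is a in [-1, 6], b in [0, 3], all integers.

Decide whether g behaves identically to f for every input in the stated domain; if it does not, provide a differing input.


The rewrite breaks on a=-1, b=1, where the results are -4 and -2.
f: tmp=-2, then (min(b, b) == abs(a)) is true, then b=-1, then returns -4
g: tmp=-1, then (min(b, b) == abs(a)) is true, then b=-1, then returns -2
verdict: not equivalent; witness: a=-1, b=1


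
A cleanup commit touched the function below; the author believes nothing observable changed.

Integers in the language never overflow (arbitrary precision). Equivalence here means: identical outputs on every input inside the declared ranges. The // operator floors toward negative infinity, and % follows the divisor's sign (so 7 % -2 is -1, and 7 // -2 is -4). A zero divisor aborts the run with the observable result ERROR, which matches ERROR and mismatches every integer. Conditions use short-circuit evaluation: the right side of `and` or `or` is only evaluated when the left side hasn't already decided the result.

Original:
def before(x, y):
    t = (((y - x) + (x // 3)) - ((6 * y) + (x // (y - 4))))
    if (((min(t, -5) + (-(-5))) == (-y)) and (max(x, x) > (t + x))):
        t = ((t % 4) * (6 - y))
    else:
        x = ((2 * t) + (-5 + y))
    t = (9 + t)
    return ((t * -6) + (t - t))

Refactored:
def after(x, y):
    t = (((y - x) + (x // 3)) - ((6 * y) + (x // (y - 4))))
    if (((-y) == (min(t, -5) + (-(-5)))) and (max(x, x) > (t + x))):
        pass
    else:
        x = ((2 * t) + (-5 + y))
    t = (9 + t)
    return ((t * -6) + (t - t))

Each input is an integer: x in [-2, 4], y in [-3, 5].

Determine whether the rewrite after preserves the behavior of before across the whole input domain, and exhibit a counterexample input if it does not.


Try x=2, y=0.
before: t = -1; (((min(t, -5) + (-(-5))) == (-y)) and (max(x, x) > (t + x))) -> true; t = 18; t = 27; return -162
after: t = -1; (((-y) == (min(t, -5) + (-(-5)))) and (max(x, x) > (t + x))) -> true; t = 8; return -48
-162 vs -48 — the two versions disagree here.
verdict: not equivalent; witness: x=2, y=0


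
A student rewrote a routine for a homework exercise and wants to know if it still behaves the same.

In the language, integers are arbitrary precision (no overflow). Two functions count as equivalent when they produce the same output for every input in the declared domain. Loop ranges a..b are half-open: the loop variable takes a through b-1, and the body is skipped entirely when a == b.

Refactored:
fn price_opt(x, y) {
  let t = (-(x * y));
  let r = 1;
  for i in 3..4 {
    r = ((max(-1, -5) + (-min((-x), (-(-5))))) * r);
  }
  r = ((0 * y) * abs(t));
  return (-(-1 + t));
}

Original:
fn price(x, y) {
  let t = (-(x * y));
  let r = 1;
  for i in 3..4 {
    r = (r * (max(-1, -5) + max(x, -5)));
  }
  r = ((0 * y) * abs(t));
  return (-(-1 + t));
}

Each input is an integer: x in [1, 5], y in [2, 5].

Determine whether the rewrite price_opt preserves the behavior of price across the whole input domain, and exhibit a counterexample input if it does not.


The two versions differ — the changes include min/max/abs usage differs.
As a probe, take x=4, y=4: price runs t := -16 | r := 1 | iter i=3: | r := 3 | r := 0 | result 17; price_opt runs t := -16 | r := 1 | iter i=3: | r := 3 | r := 0 | result 17; both end at 17.
Sweeping the whole domain (20 inputs) finds no disagreement.
verdict: equivalent


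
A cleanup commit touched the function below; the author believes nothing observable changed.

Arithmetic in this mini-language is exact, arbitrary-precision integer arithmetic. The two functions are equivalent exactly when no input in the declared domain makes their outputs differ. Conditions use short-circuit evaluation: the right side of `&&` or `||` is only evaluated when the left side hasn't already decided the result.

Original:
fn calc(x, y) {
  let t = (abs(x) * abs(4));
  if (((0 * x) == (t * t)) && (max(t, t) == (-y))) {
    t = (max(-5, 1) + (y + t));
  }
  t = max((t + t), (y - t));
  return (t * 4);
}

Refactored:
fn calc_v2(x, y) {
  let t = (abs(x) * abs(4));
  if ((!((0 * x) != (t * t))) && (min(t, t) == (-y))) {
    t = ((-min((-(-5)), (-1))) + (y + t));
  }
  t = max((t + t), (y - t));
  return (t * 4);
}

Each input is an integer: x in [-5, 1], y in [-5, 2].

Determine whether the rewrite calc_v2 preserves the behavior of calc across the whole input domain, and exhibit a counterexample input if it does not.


The edit looks behavioral (`max(t, t)` became `min(t, t)`), but over these ranges it never changes the outcome.
As a probe, take x=-3, y=1: calc runs t := 12 | (((0 * x) == (t * t)) && (max(t, t) == (-y))): false | t := 24 | result 96; calc_v2 runs t := 12 | ((!((0 * x) != (t * t))) && (min(t, t) == (-y))): false | t := 24 | result 96; both end at 96.
Across all 56 domain points the two functions coincide.
verdict: equivalent


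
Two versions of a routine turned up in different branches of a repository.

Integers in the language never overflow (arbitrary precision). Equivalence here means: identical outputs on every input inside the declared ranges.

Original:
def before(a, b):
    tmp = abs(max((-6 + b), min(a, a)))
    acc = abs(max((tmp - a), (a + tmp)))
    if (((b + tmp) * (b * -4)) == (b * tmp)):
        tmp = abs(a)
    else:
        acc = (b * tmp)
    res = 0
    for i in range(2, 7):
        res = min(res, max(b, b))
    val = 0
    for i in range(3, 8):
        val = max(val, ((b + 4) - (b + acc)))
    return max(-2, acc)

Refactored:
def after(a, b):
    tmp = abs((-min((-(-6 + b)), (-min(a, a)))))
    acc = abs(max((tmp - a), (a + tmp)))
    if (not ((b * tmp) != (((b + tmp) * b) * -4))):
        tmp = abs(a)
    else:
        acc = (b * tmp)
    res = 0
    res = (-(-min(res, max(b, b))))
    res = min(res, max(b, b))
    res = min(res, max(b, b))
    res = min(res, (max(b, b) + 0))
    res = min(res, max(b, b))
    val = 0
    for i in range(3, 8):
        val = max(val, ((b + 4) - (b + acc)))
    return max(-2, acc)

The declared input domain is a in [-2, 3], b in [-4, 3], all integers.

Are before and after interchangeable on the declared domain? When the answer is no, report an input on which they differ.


Changes here: statement counts differ; min/max/abs usage differs; loop structure differs; comparison usage differs; arithmetic usage differs; constant usage differs; boolean connective usage differs; the full 48-point sweep finds no disagreement.
verdict: equivalent


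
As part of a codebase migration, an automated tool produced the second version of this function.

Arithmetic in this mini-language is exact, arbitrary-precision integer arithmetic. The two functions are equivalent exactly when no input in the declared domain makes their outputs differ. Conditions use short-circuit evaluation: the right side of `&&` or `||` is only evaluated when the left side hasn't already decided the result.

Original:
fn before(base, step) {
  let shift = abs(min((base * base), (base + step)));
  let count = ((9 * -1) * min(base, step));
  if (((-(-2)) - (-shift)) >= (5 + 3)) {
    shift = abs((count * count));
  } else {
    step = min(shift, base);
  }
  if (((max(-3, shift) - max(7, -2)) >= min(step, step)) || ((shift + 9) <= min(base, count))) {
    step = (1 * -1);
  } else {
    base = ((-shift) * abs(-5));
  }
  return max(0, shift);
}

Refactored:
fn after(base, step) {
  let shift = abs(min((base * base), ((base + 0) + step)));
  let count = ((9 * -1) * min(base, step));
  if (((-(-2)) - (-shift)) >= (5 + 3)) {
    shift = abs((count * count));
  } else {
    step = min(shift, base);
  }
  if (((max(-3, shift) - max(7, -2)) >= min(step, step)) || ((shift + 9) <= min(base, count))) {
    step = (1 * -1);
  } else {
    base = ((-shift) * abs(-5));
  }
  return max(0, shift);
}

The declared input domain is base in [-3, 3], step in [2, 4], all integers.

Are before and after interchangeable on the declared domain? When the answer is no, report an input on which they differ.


Changes here: arithmetic usage differs; and constant usage differs; the full 21-point sweep finds no disagreement.
verdict: equivalent


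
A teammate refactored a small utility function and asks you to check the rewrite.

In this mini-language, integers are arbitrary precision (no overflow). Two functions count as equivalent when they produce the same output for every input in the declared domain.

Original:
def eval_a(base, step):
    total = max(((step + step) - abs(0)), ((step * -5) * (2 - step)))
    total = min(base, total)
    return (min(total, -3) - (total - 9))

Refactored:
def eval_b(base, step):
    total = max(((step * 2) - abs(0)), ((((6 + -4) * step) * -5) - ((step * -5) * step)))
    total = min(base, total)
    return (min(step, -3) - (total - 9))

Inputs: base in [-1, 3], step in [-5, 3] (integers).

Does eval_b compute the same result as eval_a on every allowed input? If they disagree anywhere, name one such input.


On input base=-1, step=-5, eval_a returns 7 while eval_b returns 5.
verdict: not equivalent; witness: base=-1, step=-5


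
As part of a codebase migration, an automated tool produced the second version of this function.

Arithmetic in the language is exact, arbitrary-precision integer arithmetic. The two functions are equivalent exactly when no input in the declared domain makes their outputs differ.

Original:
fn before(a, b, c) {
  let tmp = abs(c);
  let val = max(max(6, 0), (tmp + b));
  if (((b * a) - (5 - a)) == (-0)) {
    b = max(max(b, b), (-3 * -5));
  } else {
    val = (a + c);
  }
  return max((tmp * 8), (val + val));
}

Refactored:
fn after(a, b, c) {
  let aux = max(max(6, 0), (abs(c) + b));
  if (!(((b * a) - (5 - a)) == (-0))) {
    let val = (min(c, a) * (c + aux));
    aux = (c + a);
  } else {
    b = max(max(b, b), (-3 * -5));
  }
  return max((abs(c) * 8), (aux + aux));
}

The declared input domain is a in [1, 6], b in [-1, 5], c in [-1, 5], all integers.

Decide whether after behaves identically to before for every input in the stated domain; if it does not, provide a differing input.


Equivalent — the differences include boolean connective usage differs; min/max/abs usage differs; local variable names differ; arithmetic usage differs, yet no declared input distinguishes the two.
One worked example (a=5, b=5, c=-1) — before: tmp := 1 | val := 6 | (((b * a) - (5 - a)) == (-0)): false | val := 4 | result 8; after: aux := 6 | (!(((b * a) - (5 - a)) == (-0))): true | val := -5 | aux := 4 | result 8; agreement on 8.
Checked all 294 inputs in the declared domain: the outputs agree on every one.
verdict: equivalent


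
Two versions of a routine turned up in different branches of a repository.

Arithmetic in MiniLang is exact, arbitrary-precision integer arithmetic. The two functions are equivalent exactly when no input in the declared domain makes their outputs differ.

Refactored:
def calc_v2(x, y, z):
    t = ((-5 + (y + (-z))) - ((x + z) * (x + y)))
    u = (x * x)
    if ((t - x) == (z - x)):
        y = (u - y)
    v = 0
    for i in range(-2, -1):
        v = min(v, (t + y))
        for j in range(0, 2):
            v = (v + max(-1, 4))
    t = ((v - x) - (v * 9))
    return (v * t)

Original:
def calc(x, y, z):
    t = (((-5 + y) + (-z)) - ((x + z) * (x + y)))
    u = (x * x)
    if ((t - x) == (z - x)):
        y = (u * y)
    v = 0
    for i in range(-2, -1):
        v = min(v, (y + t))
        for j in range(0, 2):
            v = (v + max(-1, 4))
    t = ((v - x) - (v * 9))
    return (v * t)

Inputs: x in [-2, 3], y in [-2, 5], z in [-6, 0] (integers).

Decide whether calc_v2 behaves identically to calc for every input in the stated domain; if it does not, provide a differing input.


There is a counterexample at x=-2, y=1, z=-6: -276 on one side, -190 on the other.
calc: t=-6, then u=4, then ((t - x) == (z - x)) is true, then y=4, then v=0, then (i=-2), then v=-2, then (j=0), then v=2, then (j=1), then v=6, then t=-46, then returns -276
calc_v2: t=-6, then u=4, then ((t - x) == (z - x)) is true, then y=3, then v=0, then (i=-2), then v=-3, then (j=0), then v=1, then (j=1), then v=5, then t=-38, then returns -190
verdict: not equivalent; witness: x=-2, y=1, z=-6


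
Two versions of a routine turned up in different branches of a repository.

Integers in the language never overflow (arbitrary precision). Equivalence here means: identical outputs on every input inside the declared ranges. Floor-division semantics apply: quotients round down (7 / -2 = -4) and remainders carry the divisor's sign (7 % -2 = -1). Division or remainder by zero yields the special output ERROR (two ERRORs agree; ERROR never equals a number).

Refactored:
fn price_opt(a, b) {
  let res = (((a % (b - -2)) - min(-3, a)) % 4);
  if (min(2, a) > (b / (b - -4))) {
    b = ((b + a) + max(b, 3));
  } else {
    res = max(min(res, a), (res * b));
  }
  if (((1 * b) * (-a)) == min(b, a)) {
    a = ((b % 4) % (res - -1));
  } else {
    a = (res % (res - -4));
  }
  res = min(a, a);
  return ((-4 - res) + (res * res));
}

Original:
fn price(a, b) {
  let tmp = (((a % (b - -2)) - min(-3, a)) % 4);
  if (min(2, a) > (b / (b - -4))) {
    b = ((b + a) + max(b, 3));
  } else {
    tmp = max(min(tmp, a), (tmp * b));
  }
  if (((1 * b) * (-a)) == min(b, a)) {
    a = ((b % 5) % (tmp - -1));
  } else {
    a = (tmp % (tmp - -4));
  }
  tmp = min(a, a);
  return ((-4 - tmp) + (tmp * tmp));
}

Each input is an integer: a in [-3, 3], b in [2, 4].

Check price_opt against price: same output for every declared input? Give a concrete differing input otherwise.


Consider the input a=0, b=4.
price: tmp=3, then (min(2, a) > (b / (b - -4))) is false, then tmp=12, then (((1 * b) * (-a)) == min(b, a)) is true, then a=4, then tmp=4, then returns 8
price_opt: res=3, then (min(2, a) > (b / (b - -4))) is false, then res=12, then (((1 * b) * (-a)) == min(b, a)) is true, then a=0, then res=0, then returns -4
8 and -4 differ, so these are not the same function on this domain.
verdict: not equivalent; witness: a=0, b=4


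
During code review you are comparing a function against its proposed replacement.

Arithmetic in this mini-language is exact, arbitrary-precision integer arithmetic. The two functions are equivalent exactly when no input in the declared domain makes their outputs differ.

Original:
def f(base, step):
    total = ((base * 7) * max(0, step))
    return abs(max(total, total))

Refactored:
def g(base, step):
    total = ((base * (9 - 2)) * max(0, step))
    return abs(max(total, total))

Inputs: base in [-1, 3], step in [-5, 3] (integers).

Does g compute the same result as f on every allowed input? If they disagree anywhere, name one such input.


The two versions differ — the changes include arithmetic usage differs, plus constant usage differs.
Tracing base=0, step=1: f: total := 0 | result 0 | g: total := 0 | result 0 — matching result 0.
An exhaustive pass over the 45 declared inputs shows identical outputs.
verdict: equivalent


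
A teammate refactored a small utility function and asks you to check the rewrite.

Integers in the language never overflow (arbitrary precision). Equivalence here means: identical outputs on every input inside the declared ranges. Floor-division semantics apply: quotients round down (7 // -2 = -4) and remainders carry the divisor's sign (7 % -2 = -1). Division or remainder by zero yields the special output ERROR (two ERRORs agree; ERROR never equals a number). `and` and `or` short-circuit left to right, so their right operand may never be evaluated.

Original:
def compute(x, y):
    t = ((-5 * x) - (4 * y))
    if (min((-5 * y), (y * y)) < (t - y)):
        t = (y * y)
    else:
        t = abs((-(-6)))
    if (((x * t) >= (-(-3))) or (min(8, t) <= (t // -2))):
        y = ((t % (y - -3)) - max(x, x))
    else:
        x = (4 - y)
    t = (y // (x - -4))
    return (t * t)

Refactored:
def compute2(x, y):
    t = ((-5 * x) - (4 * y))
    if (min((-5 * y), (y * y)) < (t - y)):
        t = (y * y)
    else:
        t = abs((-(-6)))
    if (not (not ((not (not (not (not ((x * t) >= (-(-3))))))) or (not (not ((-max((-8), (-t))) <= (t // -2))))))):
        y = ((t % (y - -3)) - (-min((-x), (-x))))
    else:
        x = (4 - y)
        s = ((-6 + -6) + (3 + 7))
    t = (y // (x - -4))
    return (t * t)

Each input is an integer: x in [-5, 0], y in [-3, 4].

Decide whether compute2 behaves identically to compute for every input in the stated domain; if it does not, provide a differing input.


Side by side, the visible changes include: statement counts differ; and arithmetic usage differs; and constant usage differs; and local variable names differ; and boolean connective usage differs.
As a probe, take x=-4, y=1: compute runs t=16, then (min((-5 * y), (y * y)) < (t - y)) is true, then t=1, then (((x * t) >= (-(-3))) or (min(8, t) <= (t // -2))) is false, then x=3, then t=0, then returns 0; compute2 runs t=16, then (min((-5 * y), (y * y)) < (t - y)) is true, then t=1, then (not (not ((not (not (not (not ((x * t) >= (-(-3))))))) or (not (not ((-max((-8), (-t))) <= (t // -2))))))) is false, then x=3, then s=-2, then t=0, then returns 0; both end at 0.
An exhaustive pass over the 48 declared inputs shows identical outputs.
verdict: equivalent


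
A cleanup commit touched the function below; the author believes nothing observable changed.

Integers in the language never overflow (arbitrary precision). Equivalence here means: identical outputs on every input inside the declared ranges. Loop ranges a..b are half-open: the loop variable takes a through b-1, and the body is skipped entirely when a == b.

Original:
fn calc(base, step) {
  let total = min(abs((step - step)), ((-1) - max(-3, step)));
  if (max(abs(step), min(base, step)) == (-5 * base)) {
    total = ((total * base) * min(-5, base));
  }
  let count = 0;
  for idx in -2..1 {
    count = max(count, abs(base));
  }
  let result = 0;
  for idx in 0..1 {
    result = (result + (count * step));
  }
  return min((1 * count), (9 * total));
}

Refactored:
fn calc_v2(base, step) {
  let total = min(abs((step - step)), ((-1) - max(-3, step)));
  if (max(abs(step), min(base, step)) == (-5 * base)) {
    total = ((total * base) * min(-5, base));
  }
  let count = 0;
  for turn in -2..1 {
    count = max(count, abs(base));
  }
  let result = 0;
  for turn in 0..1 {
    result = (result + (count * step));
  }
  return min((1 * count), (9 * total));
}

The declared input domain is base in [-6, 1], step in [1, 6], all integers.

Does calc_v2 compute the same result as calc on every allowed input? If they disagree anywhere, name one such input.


Reading the diff, among the changes: local variable names differ.
One worked example (base=-4, step=4) — calc: total becomes -5; next (max(abs(step), min(base, step)) == (-5 * base)) evaluates to false; next count becomes 0; next at idx=-2:; next count becomes 4; next at idx=-1:; next count becomes 4; next at idx=0:; next count becomes 4; next result becomes 0; next at idx=0:; next result becomes 16; next final value -45; calc_v2: total becomes -5; next (max(abs(step), min(base, step)) == (-5 * base)) evaluates to false; next count becomes 0; next at turn=-2:; next count becomes 4; next at turn=-1:; next count becomes 4; next at turn=0:; next count becomes 4; next result becomes 0; next at turn=0:; next result becomes 16; next final value -45; agreement on -45.
Checked all 48 inputs in the declared domain: the outputs agree on every one.
verdict: equivalent


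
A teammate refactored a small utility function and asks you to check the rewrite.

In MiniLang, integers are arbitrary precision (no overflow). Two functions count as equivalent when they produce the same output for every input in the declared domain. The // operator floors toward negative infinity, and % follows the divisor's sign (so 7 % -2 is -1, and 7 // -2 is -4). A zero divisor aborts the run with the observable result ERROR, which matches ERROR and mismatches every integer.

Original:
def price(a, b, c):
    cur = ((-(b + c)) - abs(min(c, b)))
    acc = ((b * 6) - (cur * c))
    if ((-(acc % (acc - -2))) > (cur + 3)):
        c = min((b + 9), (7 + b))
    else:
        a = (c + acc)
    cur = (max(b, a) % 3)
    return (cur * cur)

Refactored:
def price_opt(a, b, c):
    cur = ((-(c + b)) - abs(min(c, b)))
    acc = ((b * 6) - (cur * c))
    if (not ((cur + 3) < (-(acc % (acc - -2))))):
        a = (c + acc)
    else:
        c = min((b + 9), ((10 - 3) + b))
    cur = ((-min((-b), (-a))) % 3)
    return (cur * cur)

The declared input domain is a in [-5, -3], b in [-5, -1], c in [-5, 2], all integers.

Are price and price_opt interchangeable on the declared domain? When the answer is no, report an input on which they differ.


The two are interchangeable: arithmetic usage differs; and comparison usage differs; and constant usage differs; and boolean connective usage differs; and min/max/abs usage differs, and every declared input agrees.
Tracing a=-5, b=-4, c=2: price: cur = -2; acc = -20; ((-(acc % (acc - -2))) > (cur + 3)) -> true; c = 3; cur = 2; return 4 | price_opt: cur = -2; acc = -20; (not ((cur + 3) < (-(acc % (acc - -2))))) -> false; c = 3; cur = 2; return 4 — matching result 4.
Checked all 120 inputs in the declared domain: the outputs agree on every one.
verdict: equivalent


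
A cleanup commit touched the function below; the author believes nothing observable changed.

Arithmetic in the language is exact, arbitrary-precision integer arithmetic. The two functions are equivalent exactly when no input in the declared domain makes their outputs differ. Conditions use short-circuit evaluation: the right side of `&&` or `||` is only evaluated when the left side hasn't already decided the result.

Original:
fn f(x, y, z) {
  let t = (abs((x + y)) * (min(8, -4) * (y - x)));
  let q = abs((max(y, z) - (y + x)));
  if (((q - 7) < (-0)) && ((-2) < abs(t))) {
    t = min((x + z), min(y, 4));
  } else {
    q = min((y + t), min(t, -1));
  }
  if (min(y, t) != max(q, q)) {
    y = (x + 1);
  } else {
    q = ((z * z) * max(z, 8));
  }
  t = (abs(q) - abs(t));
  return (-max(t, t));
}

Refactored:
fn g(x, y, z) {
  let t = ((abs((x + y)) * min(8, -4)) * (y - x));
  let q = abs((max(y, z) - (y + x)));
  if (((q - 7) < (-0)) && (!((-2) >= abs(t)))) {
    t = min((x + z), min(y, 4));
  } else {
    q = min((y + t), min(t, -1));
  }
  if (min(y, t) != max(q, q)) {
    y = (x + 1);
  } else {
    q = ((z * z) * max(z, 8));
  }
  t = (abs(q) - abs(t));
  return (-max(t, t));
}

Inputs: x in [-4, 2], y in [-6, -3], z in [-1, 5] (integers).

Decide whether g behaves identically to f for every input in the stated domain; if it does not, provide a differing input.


Side by side, the visible changes include: comparison usage differs, and boolean connective usage differs.
As a probe, take x=-3, y=-4, z=0: f runs t becomes 28; next q becomes 7; next (((q - 7) < (-0)) && ((-2) < abs(t))) evaluates to false; next q becomes -1; next (min(y, t) != max(q, q)) evaluates to true; next y becomes -2; next t becomes -27; next final value 27; g runs t becomes 28; next q becomes 7; next (((q - 7) < (-0)) && (!((-2) >= abs(t)))) evaluates to false; next q becomes -1; next (min(y, t) != max(q, q)) evaluates to true; next y becomes -2; next t becomes -27; next final value 27; both end at 27.
Every one of the 196 inputs gives matching results.
verdict: equivalent


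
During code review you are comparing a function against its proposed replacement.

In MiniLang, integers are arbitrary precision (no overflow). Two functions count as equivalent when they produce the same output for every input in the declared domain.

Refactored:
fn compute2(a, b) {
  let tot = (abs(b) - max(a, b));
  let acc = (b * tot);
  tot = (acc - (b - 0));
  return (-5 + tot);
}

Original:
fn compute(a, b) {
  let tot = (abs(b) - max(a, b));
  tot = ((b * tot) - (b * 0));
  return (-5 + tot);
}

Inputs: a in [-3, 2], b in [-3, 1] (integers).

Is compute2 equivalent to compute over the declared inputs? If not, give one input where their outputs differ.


Take a=-3, b=-3.
compute: tot=6, then tot=-18, then returns -23
compute2: tot=6, then acc=-18, then tot=-15, then returns -20
-23 != -20, so the rewrite changes behavior.
verdict: not equivalent; witness: a=-3, b=-3


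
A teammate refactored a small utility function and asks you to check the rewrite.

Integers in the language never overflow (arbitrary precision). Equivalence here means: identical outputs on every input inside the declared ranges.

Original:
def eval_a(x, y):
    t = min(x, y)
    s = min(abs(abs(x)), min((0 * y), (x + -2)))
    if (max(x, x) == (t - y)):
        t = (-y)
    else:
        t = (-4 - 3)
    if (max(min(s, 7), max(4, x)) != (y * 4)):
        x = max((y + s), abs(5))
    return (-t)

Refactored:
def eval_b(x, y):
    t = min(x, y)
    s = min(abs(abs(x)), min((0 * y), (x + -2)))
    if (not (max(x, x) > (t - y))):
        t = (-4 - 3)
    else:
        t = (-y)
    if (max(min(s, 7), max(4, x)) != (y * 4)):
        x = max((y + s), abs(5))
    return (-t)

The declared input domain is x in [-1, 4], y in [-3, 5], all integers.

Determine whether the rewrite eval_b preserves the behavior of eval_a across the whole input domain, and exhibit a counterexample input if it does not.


Not equivalent: x=-1, y=0 separates them (0 vs 7).
eval_a: t = -1; s = -3; (max(x, x) == (t - y)) -> true; t = 0; (max(min(s, 7), max(4, x)) != (y * 4)) -> true; x = 5; return 0
eval_b: t = -1; s = -3; (not (max(x, x) > (t - y))) -> true; t = -7; (max(min(s, 7), max(4, x)) != (y * 4)) -> true; x = 5; return 7
verdict: not equivalent; witness: x=-1, y=0


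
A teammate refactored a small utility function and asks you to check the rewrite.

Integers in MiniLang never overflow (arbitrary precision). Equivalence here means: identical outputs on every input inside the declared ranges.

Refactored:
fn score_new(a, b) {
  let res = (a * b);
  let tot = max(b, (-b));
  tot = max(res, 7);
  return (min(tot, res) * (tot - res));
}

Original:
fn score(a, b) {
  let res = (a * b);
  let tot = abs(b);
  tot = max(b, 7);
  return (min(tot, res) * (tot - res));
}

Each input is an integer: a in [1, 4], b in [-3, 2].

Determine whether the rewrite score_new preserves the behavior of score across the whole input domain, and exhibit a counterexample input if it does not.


Take a=4, b=2.
score: res := 8 | tot := 2 | tot := 7 | result -7
score_new: res := 8 | tot := 2 | tot := 8 | result 0
-7 and 0 differ, so these are not the same function on this domain.
verdict: not equivalent; witness: a=4, b=2


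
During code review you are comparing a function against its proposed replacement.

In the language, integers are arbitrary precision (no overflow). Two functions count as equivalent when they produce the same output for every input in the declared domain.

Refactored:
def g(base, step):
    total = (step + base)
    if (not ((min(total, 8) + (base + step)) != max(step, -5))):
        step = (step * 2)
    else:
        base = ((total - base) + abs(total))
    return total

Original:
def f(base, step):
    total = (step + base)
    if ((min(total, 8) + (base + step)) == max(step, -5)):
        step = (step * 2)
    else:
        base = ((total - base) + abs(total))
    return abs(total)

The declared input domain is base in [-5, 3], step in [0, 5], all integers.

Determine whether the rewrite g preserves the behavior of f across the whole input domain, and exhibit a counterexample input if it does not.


At base=-5, step=0: f gives 5, g gives -5.
verdict: not equivalent; witness: base=-5, step=0


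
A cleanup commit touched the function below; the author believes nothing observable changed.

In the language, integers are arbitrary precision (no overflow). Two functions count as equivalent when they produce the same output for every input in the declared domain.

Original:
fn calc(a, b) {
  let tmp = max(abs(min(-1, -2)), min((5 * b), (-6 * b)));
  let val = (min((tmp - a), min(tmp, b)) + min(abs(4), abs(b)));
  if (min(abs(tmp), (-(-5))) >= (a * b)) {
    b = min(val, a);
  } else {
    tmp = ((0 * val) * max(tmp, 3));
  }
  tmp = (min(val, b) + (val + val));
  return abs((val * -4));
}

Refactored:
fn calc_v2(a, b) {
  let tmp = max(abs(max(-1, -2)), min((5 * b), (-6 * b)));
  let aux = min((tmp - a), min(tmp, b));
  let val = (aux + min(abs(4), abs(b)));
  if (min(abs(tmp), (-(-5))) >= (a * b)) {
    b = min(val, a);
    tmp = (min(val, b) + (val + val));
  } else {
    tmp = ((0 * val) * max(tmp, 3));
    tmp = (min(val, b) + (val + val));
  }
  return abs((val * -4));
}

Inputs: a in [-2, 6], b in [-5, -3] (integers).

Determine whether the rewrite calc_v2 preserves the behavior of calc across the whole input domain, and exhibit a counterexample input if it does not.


Evaluate both at a=5, b=-3.
calc: tmp = 2; val = 0; (min(abs(tmp), (-(-5))) >= (a * b)) -> true; b = 0; tmp = 0; return 0
calc_v2: tmp = 1; aux = -4; val = -1; (min(abs(tmp), (-(-5))) >= (a * b)) -> true; b = -1; tmp = -3; return 4
0 vs 4 — the two versions disagree here.
verdict: not equivalent; witness: a=5, b=-3


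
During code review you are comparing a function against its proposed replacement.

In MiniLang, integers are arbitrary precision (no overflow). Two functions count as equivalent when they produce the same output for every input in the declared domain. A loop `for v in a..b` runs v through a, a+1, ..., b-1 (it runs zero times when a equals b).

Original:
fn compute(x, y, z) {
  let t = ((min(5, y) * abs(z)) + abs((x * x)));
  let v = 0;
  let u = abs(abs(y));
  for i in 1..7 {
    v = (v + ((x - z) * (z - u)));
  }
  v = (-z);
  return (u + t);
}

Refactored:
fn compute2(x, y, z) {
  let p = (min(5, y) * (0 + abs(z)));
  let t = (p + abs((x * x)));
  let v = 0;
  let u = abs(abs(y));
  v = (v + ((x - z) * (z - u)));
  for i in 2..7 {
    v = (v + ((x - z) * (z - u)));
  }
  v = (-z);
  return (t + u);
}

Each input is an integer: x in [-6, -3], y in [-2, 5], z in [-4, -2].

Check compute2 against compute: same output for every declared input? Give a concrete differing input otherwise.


This is a faithful refactor — constant usage differs, and statement counts differ, and arithmetic usage differs, and local variable names differ, and loop structure differs, but the computed results match everywhere.
One worked example (x=-4, y=0, z=-2) — compute: t = 16; v = 0; u = 0; [i=1]; v = 4; [i=2]; v = 8; [i=3]; v = 12; [i=4]; v = 16; [i=5]; v = 20; [i=6]; v = 24; v = 2; return 16; compute2: p = 0; t = 16; v = 0; u = 0; v = 4; [i=2]; v = 8; [i=3]; v = 12; [i=4]; v = 16; [i=5]; v = 20; [i=6]; v = 24; v = 2; return 16; agreement on 16.
An exhaustive pass over the 96 declared inputs shows identical outputs.
verdict: equivalent


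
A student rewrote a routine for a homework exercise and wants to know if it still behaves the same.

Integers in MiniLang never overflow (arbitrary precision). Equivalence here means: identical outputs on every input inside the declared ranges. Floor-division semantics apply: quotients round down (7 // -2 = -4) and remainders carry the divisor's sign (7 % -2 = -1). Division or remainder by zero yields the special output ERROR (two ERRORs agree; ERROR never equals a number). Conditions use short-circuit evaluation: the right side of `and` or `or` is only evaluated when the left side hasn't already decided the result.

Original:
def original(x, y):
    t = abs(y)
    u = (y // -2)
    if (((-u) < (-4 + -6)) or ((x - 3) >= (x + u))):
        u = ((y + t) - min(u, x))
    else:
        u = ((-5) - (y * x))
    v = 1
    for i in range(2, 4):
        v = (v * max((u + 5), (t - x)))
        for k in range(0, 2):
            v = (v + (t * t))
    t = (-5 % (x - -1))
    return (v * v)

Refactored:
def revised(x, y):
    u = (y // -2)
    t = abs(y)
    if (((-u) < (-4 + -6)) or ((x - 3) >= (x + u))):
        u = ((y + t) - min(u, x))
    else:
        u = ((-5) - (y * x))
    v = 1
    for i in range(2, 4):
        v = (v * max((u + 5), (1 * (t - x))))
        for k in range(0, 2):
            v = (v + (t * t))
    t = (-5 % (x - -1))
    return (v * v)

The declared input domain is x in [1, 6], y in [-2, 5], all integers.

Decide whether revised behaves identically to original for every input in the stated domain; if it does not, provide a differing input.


The two versions differ — the changes include constant usage differs; and arithmetic usage differs.
As a probe, take x=4, y=4: original runs t = 4; u = -2; (((-u) < (-4 + -6)) or ((x - 3) >= (x + u))) -> false; u = -21; v = 1; [i=2]; v = 0; [k=0]; v = 16; [k=1]; v = 32; [i=3]; v = 0; [k=0]; v = 16; [k=1]; v = 32; t = 0; return 1024; revised runs u = -2; t = 4; (((-u) < (-4 + -6)) or ((x - 3) >= (x + u))) -> false; u = -21; v = 1; [i=2]; v = 0; [k=0]; v = 16; [k=1]; v = 32; [i=3]; v = 0; [k=0]; v = 16; [k=1]; v = 32; t = 0; return 1024; both end at 1024.
Across all 48 domain points the two functions coincide.
verdict: equivalent
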